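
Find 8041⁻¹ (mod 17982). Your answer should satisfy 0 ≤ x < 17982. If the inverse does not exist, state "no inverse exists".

Extended Euclidean algorithm:
17982 = 2·8041 + 1900
8041 = 4·1900 + 441
1900 = 4·441 + 136
441 = 3·136 + 33
136 = 4·33 + 4
33 = 8·4 + 1
4 = 4·1 + 0
gcd = 1, so the inverse exists. Back-substitute:
1 = 33 − 8·4
1 = −8·136 + 33·33
1 = 33·441 − 107·136
1 = −107·1900 + 461·441
1 = 461·8041 − 1951·1900
1 = −1951·17982 + 4363·8041
So 8041·4363 ≡ 1 (mod 17982).

4363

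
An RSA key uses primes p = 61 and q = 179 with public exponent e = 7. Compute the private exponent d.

φ(n) = (p−1)(q−1) = 60·178 = 10680.
Need d with 7·d ≡ 1 (mod 10680). Apply the extended Euclidean algorithm:
10680 = 1525×7 + 5
7 = 1×5 + 2
5 = 2×2 + 1
2 = 2×1 + 0
Back-substitute:
1 = 5 − 2·2
1 = −2·7 + 3·5
1 = 3·10680 − 4577·7
So 7·(-4577) ≡ 1 (mod 10680), hence d ≡ -4577 ≡ 6103 (mod 10680).

6103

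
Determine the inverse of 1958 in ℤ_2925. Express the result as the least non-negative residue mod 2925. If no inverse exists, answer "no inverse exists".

Run Euclid on (2925, 1958):
2925 = 1*1958 + 967
1958 = 2*967 + 24
967 = 40*24 + 7
24 = 3*7 + 3
7 = 2*3 + 1
3 = 3*1 + 0
Since gcd(1958, 2925) = 1, back-substitute to write 1 as a combination:
1 = 7 − 2·3
1 = −2·24 + 7·7
1 = 7·967 − 282·24
1 = −282·1958 + 571·967
1 = 571·2925 − 853·1958
Thus 1958·(-853) ≡ 1 (mod 2925); reducing, -853 mod 2925 = 2072.

2072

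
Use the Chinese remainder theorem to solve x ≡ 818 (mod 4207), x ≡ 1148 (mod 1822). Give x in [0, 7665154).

Write x = 818 + 4207·k. Then 4207·k ≡ 1148 − 818 ≡ 330 (mod 1822).
Need 4207⁻¹ mod 1822. Extended Euclid on (1822, 563):
1822 = 3·563 + 133
563 = 4·133 + 31
133 = 4·31 + 9
31 = 3·9 + 4
9 = 2·4 + 1
4 = 4·1 + 0
Back-substitute:
1 = 9 − 2·4
1 = −2·31 + 7·9
1 = 7·133 − 30·31
1 = −30·563 + 127·133
1 = 127·1822 − 411·563
4207⁻¹ ≡ 1411 (mod 1822), so k ≡ 1411·330 ≡ 1020 (mod 1822).
x = 818 + 4207·1020 = 4291958.

4291958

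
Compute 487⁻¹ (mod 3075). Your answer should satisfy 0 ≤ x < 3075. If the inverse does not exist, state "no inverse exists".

gcd(3075, 487) by repeated division:
3075 = 6·487 + 153
487 = 3·153 + 28
153 = 5·28 + 13
28 = 2·13 + 2
13 = 6·2 + 1
2 = 2·1 + 0
gcd = 1, so the inverse exists. Back-substitute:
1 = 13 − 6·2
1 = −6·28 + 13·13
1 = 13·153 − 71·28
1 = −71·487 + 226·153
1 = 226·3075 − 1427·487
Thus 487·(-1427) ≡ 1 (mod 3075); reducing, -1427 mod 3075 = 1648.

1648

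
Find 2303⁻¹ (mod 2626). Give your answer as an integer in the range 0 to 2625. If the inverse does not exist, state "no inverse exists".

813

Apply the Euclidean algorithm to 2626 and 2303:
2626 = 1·2303 + 323
2303 = 7·323 + 42
323 = 7·42 + 29
42 = 1·29 + 13
29 = 2·13 + 3
13 = 4·3 + 1
3 = 3·1 + 0
gcd = 1, so the inverse exists. Back-substitute:
1 = 13 − 4·3
1 = −4·29 + 9·13
1 = 9·42 − 13·29
1 = −13·323 + 100·42
1 = 100·2303 − 713·323
1 = −713·2626 + 813·2303
So 2303·813 ≡ 1 (mod 2626).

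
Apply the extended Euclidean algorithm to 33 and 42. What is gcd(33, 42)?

3

Apply Euclid's algorithm to 42 and 33:
42 = 1×33 + 9
33 = 3×9 + 6
9 = 1×6 + 3
6 = 2×3 + 0
gcd(33, 42) = 3.
Back-substituting:
3 = 9 − 6
3 = −33 + 4·9
3 = 4·42 − 5·33
So 3 = (4)·42 + (-5)·33.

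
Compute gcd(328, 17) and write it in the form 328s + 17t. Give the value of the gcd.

Euclidean algorithm:
328 = 19*17 + 5
17 = 3*5 + 2
5 = 2*2 + 1
2 = 2*1 + 0
gcd(328, 17) = 1.
Working backward:
1 = 5 − 2·2
1 = −2·17 + 7·5
1 = 7·328 − 135·17
So 1 = (7)·328 + (-135)·17.

1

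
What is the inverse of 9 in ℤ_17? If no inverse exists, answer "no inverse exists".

2

Extended Euclidean algorithm:
17 = 1*9 + 8
9 = 1*8 + 1
8 = 8*1 + 0
Since gcd(9, 17) = 1, back-substitute to write 1 as a combination:
1 = 9 − 8
1 = −17 + 2·9
So 9·2 ≡ 1 (mod 17).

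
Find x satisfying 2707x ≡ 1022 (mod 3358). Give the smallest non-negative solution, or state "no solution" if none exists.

First find gcd(2707, 3358):
3358 = 1×2707 + 651
2707 = 4×651 + 103
651 = 6×103 + 33
103 = 3×33 + 4
33 = 8×4 + 1
4 = 4×1 + 0
gcd = 1, so a unique solution mod 3358 exists.
Back-substitute for the Bézout coefficients:
1 = 33 − 8·4
1 = −8·103 + 25·33
1 = 25·651 − 158·103
1 = −158·2707 + 657·651
1 = 657·3358 − 815·2707
So 2707·(-815) ≡ 1 (mod 3358), giving 2707⁻¹ ≡ 2543.
x ≡ 2707⁻¹·1022 ≡ 2543·1022 ≡ 3212 (mod 3358).

3212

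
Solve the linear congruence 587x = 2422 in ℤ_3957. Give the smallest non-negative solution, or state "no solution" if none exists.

First find gcd(587, 3957):
3957 = 6·587 + 435
587 = 1·435 + 152
435 = 2·152 + 131
152 = 1·131 + 21
131 = 6·21 + 5
21 = 4·5 + 1
5 = 5·1 + 0
gcd = 1, so a unique solution mod 3957 exists.
Back-substitute for the Bézout coefficients:
1 = 21 − 4·5
1 = −4·131 + 25·21
1 = 25·152 − 29·131
1 = −29·435 + 83·152
1 = 83·587 − 112·435
1 = −112·3957 + 755·587
So 587·(755) ≡ 1 (mod 3957), giving 587⁻¹ ≡ 755.
x ≡ 587⁻¹·2422 ≡ 755·2422 ≡ 476 (mod 3957).

476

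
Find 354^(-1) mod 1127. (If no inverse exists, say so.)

Apply the Euclidean algorithm to 1127 and 354:
1127 = 3*354 + 65
354 = 5*65 + 29
65 = 2*29 + 7
29 = 4*7 + 1
7 = 7*1 + 0
Since gcd(354, 1127) = 1, back-substitute to write 1 as a combination:
1 = 29 − 4·7
1 = −4·65 + 9·29
1 = 9·354 − 49·65
1 = −49·1127 + 156·354
So 354·156 ≡ 1 (mod 1127).

156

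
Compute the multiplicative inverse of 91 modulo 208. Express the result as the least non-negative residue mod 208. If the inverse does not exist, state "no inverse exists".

no inverse exists

Euclidean algorithm on 208, 91:
208 = 2*91 + 26
91 = 3*26 + 13
26 = 2*13 + 0
The gcd is 13, not 1, hence no inverse exists.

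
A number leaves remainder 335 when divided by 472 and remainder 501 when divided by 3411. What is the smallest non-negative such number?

Write x = 335 + 472·k. Then 472·k ≡ 501 − 335 ≡ 166 (mod 3411).
Need 472⁻¹ mod 3411. Extended Euclid on (3411, 472):
3411 = 7*472 + 107
472 = 4*107 + 44
107 = 2*44 + 19
44 = 2*19 + 6
19 = 3*6 + 1
6 = 6*1 + 0
Back-substitute:
1 = 19 − 3·6
1 = −3·44 + 7·19
1 = 7·107 − 17·44
1 = −17·472 + 75·107
1 = 75·3411 − 542·472
472⁻¹ ≡ 2869 (mod 3411), so k ≡ 2869·166 ≡ 2125 (mod 3411).
x = 335 + 472·2125 = 1003335.

1003335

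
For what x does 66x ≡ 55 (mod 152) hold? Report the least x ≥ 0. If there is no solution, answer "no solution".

gcd(66, 152):
152 = 2×66 + 20
66 = 3×20 + 6
20 = 3×6 + 2
6 = 3×2 + 0
gcd = 2, but 2 ∤ 55, so the congruence has no solution.

no solution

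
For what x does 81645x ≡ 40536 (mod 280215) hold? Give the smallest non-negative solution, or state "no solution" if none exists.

no solution

gcd(81645, 280215):
280215 = 3*81645 + 35280
81645 = 2*35280 + 11085
35280 = 3*11085 + 2025
11085 = 5*2025 + 960
2025 = 2*960 + 105
960 = 9*105 + 15
105 = 7*15 + 0
gcd = 15, but 15 ∤ 40536, so the congruence has no solution.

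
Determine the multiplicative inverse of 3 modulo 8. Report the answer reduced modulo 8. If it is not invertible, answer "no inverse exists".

Run Euclid on (8, 3):
8 = 2·3 + 2
3 = 1·2 + 1
2 = 2·1 + 0
Since gcd(3, 8) = 1, back-substitute to write 1 as a combination:
1 = 3 − 2
1 = −8 + 3·3
So 3·3 ≡ 1 (mod 8).

3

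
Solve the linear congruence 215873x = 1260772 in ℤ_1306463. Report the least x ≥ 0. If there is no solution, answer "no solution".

First find gcd(215873, 1306463):
1306463 = 6*215873 + 11225
215873 = 19*11225 + 2598
11225 = 4*2598 + 833
2598 = 3*833 + 99
833 = 8*99 + 41
99 = 2*41 + 17
41 = 2*17 + 7
17 = 2*7 + 3
7 = 2*3 + 1
3 = 3*1 + 0
gcd = 1, so a unique solution mod 1306463 exists.
Back-substitute for the Bézout coefficients:
1 = 7 − 2·3
1 = −2·17 + 5·7
1 = 5·41 − 12·17
1 = −12·99 + 29·41
1 = 29·833 − 244·99
1 = −244·2598 + 761·833
1 = 761·11225 − 3288·2598
1 = −3288·215873 + 63233·11225
1 = 63233·1306463 − 382686·215873
So 215873·(-382686) ≡ 1 (mod 1306463), giving 215873⁻¹ ≡ 923777.
x ≡ 215873⁻¹·1260772 ≡ 923777·1260772 ≡ 911697 (mod 1306463).

911697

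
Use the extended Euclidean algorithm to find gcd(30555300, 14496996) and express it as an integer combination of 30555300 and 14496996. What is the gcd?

Euclidean algorithm:
30555300 = 2*14496996 + 1561308
14496996 = 9*1561308 + 445224
1561308 = 3*445224 + 225636
445224 = 1*225636 + 219588
225636 = 1*219588 + 6048
219588 = 36*6048 + 1860
6048 = 3*1860 + 468
1860 = 3*468 + 456
468 = 1*456 + 12
456 = 38*12 + 0
gcd(30555300, 14496996) = 12.
Back-substituting:
12 = 468 − 456
12 = −1860 + 4·468
12 = 4·6048 − 13·1860
12 = −13·219588 + 472·6048
12 = 472·225636 − 485·219588
12 = −485·445224 + 957·225636
12 = 957·1561308 − 3356·445224
12 = −3356·14496996 + 31161·1561308
12 = 31161·30555300 − 65678·14496996
So 12 = (31161)·30555300 + (-65678)·14496996.

12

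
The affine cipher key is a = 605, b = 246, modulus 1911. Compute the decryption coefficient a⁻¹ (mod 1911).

Run Euclid on (1911, 605):
1911 = 3*605 + 96
605 = 6*96 + 29
96 = 3*29 + 9
29 = 3*9 + 2
9 = 4*2 + 1
2 = 2*1 + 0
Since gcd(605, 1911) = 1, back-substitute to write 1 as a combination:
1 = 9 − 4·2
1 = −4·29 + 13·9
1 = 13·96 − 43·29
1 = −43·605 + 271·96
1 = 271·1911 − 856·605
So 605·(-856) ≡ 1 (mod 1911), and -856 ≡ 1055 (mod 1911).

1055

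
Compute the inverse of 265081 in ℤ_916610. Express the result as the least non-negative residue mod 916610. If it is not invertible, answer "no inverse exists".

289581

Extended Euclidean algorithm:
916610 = 3·265081 + 121367
265081 = 2·121367 + 22347
121367 = 5·22347 + 9632
22347 = 2·9632 + 3083
9632 = 3·3083 + 383
3083 = 8·383 + 19
383 = 20·19 + 3
19 = 6·3 + 1
3 = 3·1 + 0
The gcd is 1. Working backward:
1 = 19 − 6·3
1 = −6·383 + 121·19
1 = 121·3083 − 974·383
1 = −974·9632 + 3043·3083
1 = 3043·22347 − 7060·9632
1 = −7060·121367 + 38343·22347
1 = 38343·265081 − 83746·121367
1 = −83746·916610 + 289581·265081
So 265081·289581 ≡ 1 (mod 916610).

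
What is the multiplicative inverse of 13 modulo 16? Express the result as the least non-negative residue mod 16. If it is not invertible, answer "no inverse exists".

5

Apply the Euclidean algorithm to 16 and 13:
16 = 1×13 + 3
13 = 4×3 + 1
3 = 3×1 + 0
The gcd is 1. Working backward:
1 = 13 − 4·3
1 = −4·16 + 5·13
So 13·5 ≡ 1 (mod 16).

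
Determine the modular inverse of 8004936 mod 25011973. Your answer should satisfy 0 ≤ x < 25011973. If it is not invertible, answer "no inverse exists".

Apply the Euclidean algorithm to 25011973 and 8004936:
25011973 = 3*8004936 + 997165
8004936 = 8*997165 + 27616
997165 = 36*27616 + 2989
27616 = 9*2989 + 715
2989 = 4*715 + 129
715 = 5*129 + 70
129 = 1*70 + 59
70 = 1*59 + 11
59 = 5*11 + 4
11 = 2*4 + 3
4 = 1*3 + 1
3 = 3*1 + 0
The gcd is 1. Working backward:
1 = 4 − 3
1 = −11 + 3·4
1 = 3·59 − 16·11
1 = −16·70 + 19·59
1 = 19·129 − 35·70
1 = −35·715 + 194·129
1 = 194·2989 − 811·715
1 = −811·27616 + 7493·2989
1 = 7493·997165 − 270559·27616
1 = −270559·8004936 + 2171965·997165
1 = 2171965·25011973 − 6786454·8004936
Thus 8004936·(-6786454) ≡ 1 (mod 25011973); reducing, -6786454 mod 25011973 = 18225519.

18225519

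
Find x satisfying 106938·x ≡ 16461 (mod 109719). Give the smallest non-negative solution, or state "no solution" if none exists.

First find gcd(106938, 109719):
109719 = 1·106938 + 2781
106938 = 38·2781 + 1260
2781 = 2·1260 + 261
1260 = 4·261 + 216
261 = 1·216 + 45
216 = 4·45 + 36
45 = 1·36 + 9
36 = 4·9 + 0
gcd = 9 and 9 | 16461, so solutions exist. Divide through by 9: 11882x ≡ 1829 (mod 12191).
Now find 11882⁻¹ mod 12191:
12191 = 1*11882 + 309
11882 = 38*309 + 140
309 = 2*140 + 29
140 = 4*29 + 24
29 = 1*24 + 5
24 = 4*5 + 4
5 = 1*4 + 1
4 = 4*1 + 0
Back-substitute:
1 = 5 − 4
1 = −24 + 5·5
1 = 5·29 − 6·24
1 = −6·140 + 29·29
1 = 29·309 − 64·140
1 = −64·11882 + 2461·309
1 = 2461·12191 − 2525·11882
So 11882·(-2525) ≡ 1 (mod 12191), i.e. 11882⁻¹ ≡ 9666.
Then x ≡ 9666·1829 ≡ 2164 (mod 12191); the smallest non-negative solution is x = 2164.

2164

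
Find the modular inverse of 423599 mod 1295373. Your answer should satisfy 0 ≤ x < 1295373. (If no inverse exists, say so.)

867746

Apply the Euclidean algorithm to 1295373 and 423599:
1295373 = 3*423599 + 24576
423599 = 17*24576 + 5807
24576 = 4*5807 + 1348
5807 = 4*1348 + 415
1348 = 3*415 + 103
415 = 4*103 + 3
103 = 34*3 + 1
3 = 3*1 + 0
The gcd is 1. Working backward:
1 = 103 − 34·3
1 = −34·415 + 137·103
1 = 137·1348 − 445·415
1 = −445·5807 + 1917·1348
1 = 1917·24576 − 8113·5807
1 = −8113·423599 + 139838·24576
1 = 139838·1295373 − 427627·423599
Thus 423599·(-427627) ≡ 1 (mod 1295373); reducing, -427627 mod 1295373 = 867746.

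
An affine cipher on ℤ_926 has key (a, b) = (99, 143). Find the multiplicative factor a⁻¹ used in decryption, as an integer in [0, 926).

Extended Euclidean algorithm:
926 = 9·99 + 35
99 = 2·35 + 29
35 = 1·29 + 6
29 = 4·6 + 5
6 = 1·5 + 1
5 = 5·1 + 0
Since gcd(99, 926) = 1, back-substitute to write 1 as a combination:
1 = 6 − 5
1 = −29 + 5·6
1 = 5·35 − 6·29
1 = −6·99 + 17·35
1 = 17·926 − 159·99
Hence 99⁻¹ ≡ -159 ≡ 767 (mod 926).

767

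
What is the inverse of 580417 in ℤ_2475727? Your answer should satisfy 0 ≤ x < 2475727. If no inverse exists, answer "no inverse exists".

Extended Euclidean algorithm:
2475727 = 4*580417 + 154059
580417 = 3*154059 + 118240
154059 = 1*118240 + 35819
118240 = 3*35819 + 10783
35819 = 3*10783 + 3470
10783 = 3*3470 + 373
3470 = 9*373 + 113
373 = 3*113 + 34
113 = 3*34 + 11
34 = 3*11 + 1
11 = 11*1 + 0
Since gcd(580417, 2475727) = 1, back-substitute to write 1 as a combination:
1 = 34 − 3·11
1 = −3·113 + 10·34
1 = 10·373 − 33·113
1 = −33·3470 + 307·373
1 = 307·10783 − 954·3470
1 = −954·35819 + 3169·10783
1 = 3169·118240 − 10461·35819
1 = −10461·154059 + 13630·118240
1 = 13630·580417 − 51351·154059
1 = −51351·2475727 + 219034·580417
So 580417·219034 ≡ 1 (mod 2475727).

219034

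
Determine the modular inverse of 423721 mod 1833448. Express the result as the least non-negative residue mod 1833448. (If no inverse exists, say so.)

Run Euclid on (1833448, 423721):
1833448 = 4*423721 + 138564
423721 = 3*138564 + 8029
138564 = 17*8029 + 2071
8029 = 3*2071 + 1816
2071 = 1*1816 + 255
1816 = 7*255 + 31
255 = 8*31 + 7
31 = 4*7 + 3
7 = 2*3 + 1
3 = 3*1 + 0
The gcd is 1. Working backward:
1 = 7 − 2·3
1 = −2·31 + 9·7
1 = 9·255 − 74·31
1 = −74·1816 + 527·255
1 = 527·2071 − 601·1816
1 = −601·8029 + 2330·2071
1 = 2330·138564 − 40211·8029
1 = −40211·423721 + 122963·138564
1 = 122963·1833448 − 532063·423721
So 423721·(-532063) ≡ 1 (mod 1833448), and -532063 ≡ 1301385 (mod 1833448).

1301385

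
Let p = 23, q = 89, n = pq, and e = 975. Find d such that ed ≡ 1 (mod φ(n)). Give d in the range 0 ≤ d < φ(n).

φ(n) = (p−1)(q−1) = 22·88 = 1936.
Need d with 975·d ≡ 1 (mod 1936). Apply the extended Euclidean algorithm:
1936 = 1×975 + 961
975 = 1×961 + 14
961 = 68×14 + 9
14 = 1×9 + 5
9 = 1×5 + 4
5 = 1×4 + 1
4 = 4×1 + 0
Back-substitute:
1 = 5 − 4
1 = −9 + 2·5
1 = 2·14 − 3·9
1 = −3·961 + 206·14
1 = 206·975 − 209·961
1 = −209·1936 + 415·975
So 975·415 ≡ 1 (mod 1936), hence d = 415.

415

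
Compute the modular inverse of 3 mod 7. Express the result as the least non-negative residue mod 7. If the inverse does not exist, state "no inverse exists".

5

Run Euclid on (7, 3):
7 = 2*3 + 1
3 = 3*1 + 0
gcd = 1, so the inverse exists. Back-substitute:
1 = 7 − 2·3
Hence 3⁻¹ ≡ -2 ≡ 5 (mod 7).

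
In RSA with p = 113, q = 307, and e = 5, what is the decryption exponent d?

φ(n) = (p−1)(q−1) = 112·306 = 34272.
Need d with 5·d ≡ 1 (mod 34272). Apply the extended Euclidean algorithm:
34272 = 6854·5 + 2
5 = 2·2 + 1
2 = 2·1 + 0
Back-substitute:
1 = 5 − 2·2
1 = −2·34272 + 13709·5
So 5·13709 ≡ 1 (mod 34272), hence d = 13709.

13709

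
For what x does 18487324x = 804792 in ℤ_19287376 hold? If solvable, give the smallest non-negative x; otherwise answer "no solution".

81290

First find gcd(18487324, 19287376):
19287376 = 1·18487324 + 800052
18487324 = 23·800052 + 86128
800052 = 9·86128 + 24900
86128 = 3·24900 + 11428
24900 = 2·11428 + 2044
11428 = 5·2044 + 1208
2044 = 1·1208 + 836
1208 = 1·836 + 372
836 = 2·372 + 92
372 = 4·92 + 4
92 = 23·4 + 0
gcd = 4 and 4 | 804792, so solutions exist. Divide through by 4: 4621831x ≡ 201198 (mod 4821844).
Now find 4621831⁻¹ mod 4821844:
4821844 = 1*4621831 + 200013
4621831 = 23*200013 + 21532
200013 = 9*21532 + 6225
21532 = 3*6225 + 2857
6225 = 2*2857 + 511
2857 = 5*511 + 302
511 = 1*302 + 209
302 = 1*209 + 93
209 = 2*93 + 23
93 = 4*23 + 1
23 = 23*1 + 0
Back-substitute:
1 = 93 − 4·23
1 = −4·209 + 9·93
1 = 9·302 − 13·209
1 = −13·511 + 22·302
1 = 22·2857 − 123·511
1 = −123·6225 + 268·2857
1 = 268·21532 − 927·6225
1 = −927·200013 + 8611·21532
1 = 8611·4621831 − 198980·200013
1 = −198980·4821844 + 207591·4621831
So 4621831⁻¹ ≡ 207591 (mod 4821844).
Then x ≡ 207591·201198 ≡ 81290 (mod 4821844); the smallest non-negative solution is x = 81290.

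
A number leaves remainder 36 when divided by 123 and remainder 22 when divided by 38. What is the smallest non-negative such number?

3480

Write x = 36 + 123·k. Then 123·k ≡ 22 − 36 ≡ 24 (mod 38).
Need 123⁻¹ mod 38. Extended Euclid on (38, 9):
38 = 4×9 + 2
9 = 4×2 + 1
2 = 2×1 + 0
Back-substitute:
1 = 9 − 4·2
1 = −4·38 + 17·9
123⁻¹ ≡ 17 (mod 38), so k ≡ 17·24 ≡ 28 (mod 38).
x = 36 + 123·28 = 3480.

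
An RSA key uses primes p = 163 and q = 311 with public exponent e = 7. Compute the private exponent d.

φ(n) = (p−1)(q−1) = 162·310 = 50220.
Need d with 7·d ≡ 1 (mod 50220). Apply the extended Euclidean algorithm:
50220 = 7174·7 + 2
7 = 3·2 + 1
2 = 2·1 + 0
Back-substitute:
1 = 7 − 3·2
1 = −3·50220 + 21523·7
So 7·21523 ≡ 1 (mod 50220), hence d = 21523.

21523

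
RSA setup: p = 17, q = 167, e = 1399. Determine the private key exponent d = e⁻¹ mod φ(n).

2151

φ(n) = (p−1)(q−1) = 16·166 = 2656.
Need d with 1399·d ≡ 1 (mod 2656). Apply the extended Euclidean algorithm:
2656 = 1×1399 + 1257
1399 = 1×1257 + 142
1257 = 8×142 + 121
142 = 1×121 + 21
121 = 5×21 + 16
21 = 1×16 + 5
16 = 3×5 + 1
5 = 5×1 + 0
Back-substitute:
1 = 16 − 3·5
1 = −3·21 + 4·16
1 = 4·121 − 23·21
1 = −23·142 + 27·121
1 = 27·1257 − 239·142
1 = −239·1399 + 266·1257
1 = 266·2656 − 505·1399
So 1399·(-505) ≡ 1 (mod 2656), hence d ≡ -505 ≡ 2151 (mod 2656).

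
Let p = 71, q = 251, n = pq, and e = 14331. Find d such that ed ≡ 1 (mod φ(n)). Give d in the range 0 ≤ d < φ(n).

7571

φ(n) = (p−1)(q−1) = 70·250 = 17500.
Need d with 14331·d ≡ 1 (mod 17500). Apply the extended Euclidean algorithm:
17500 = 1·14331 + 3169
14331 = 4·3169 + 1655
3169 = 1·1655 + 1514
1655 = 1·1514 + 141
1514 = 10·141 + 104
141 = 1·104 + 37
104 = 2·37 + 30
37 = 1·30 + 7
30 = 4·7 + 2
7 = 3·2 + 1
2 = 2·1 + 0
Back-substitute:
1 = 7 − 3·2
1 = −3·30 + 13·7
1 = 13·37 − 16·30
1 = −16·104 + 45·37
1 = 45·141 − 61·104
1 = −61·1514 + 655·141
1 = 655·1655 − 716·1514
1 = −716·3169 + 1371·1655
1 = 1371·14331 − 6200·3169
1 = −6200·17500 + 7571·14331
So 14331·7571 ≡ 1 (mod 17500), hence d = 7571.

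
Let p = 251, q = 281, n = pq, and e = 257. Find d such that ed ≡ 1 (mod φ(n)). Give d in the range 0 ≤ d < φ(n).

φ(n) = (p−1)(q−1) = 250·280 = 70000.
Need d with 257·d ≡ 1 (mod 70000). Apply the extended Euclidean algorithm:
70000 = 272·257 + 96
257 = 2·96 + 65
96 = 1·65 + 31
65 = 2·31 + 3
31 = 10·3 + 1
3 = 3·1 + 0
Back-substitute:
1 = 31 − 10·3
1 = −10·65 + 21·31
1 = 21·96 − 31·65
1 = −31·257 + 83·96
1 = 83·70000 − 22607·257
So 257·(-22607) ≡ 1 (mod 70000), hence d ≡ -22607 ≡ 47393 (mod 70000).

47393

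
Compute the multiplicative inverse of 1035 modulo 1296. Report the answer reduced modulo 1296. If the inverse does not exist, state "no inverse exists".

no inverse exists

Compute gcd(1035, 1296):
1296 = 1*1035 + 261
1035 = 3*261 + 252
261 = 1*252 + 9
252 = 28*9 + 0
gcd(1035, 1296) = 9 ≠ 1, so 1035 has no multiplicative inverse modulo 1296.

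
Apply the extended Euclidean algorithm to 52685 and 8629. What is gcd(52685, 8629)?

1

Euclidean algorithm:
52685 = 6×8629 + 911
8629 = 9×911 + 430
911 = 2×430 + 51
430 = 8×51 + 22
51 = 2×22 + 7
22 = 3×7 + 1
7 = 7×1 + 0
gcd(52685, 8629) = 1.
Express as a combination:
1 = 22 − 3·7
1 = −3·51 + 7·22
1 = 7·430 − 59·51
1 = −59·911 + 125·430
1 = 125·8629 − 1184·911
1 = −1184·52685 + 7229·8629
So 1 = (-1184)·52685 + (7229)·8629.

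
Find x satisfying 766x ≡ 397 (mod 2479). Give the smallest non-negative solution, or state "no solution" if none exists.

418

First find gcd(766, 2479):
2479 = 3·766 + 181
766 = 4·181 + 42
181 = 4·42 + 13
42 = 3·13 + 3
13 = 4·3 + 1
3 = 3·1 + 0
gcd = 1, so a unique solution mod 2479 exists.
Back-substitute for the Bézout coefficients:
1 = 13 − 4·3
1 = −4·42 + 13·13
1 = 13·181 − 56·42
1 = −56·766 + 237·181
1 = 237·2479 − 767·766
So 766·(-767) ≡ 1 (mod 2479), giving 766⁻¹ ≡ 1712.
x ≡ 766⁻¹·397 ≡ 1712·397 ≡ 418 (mod 2479).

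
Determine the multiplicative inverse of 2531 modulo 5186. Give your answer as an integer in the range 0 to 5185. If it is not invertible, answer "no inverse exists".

4475

Run Euclid on (5186, 2531):
5186 = 2·2531 + 124
2531 = 20·124 + 51
124 = 2·51 + 22
51 = 2·22 + 7
22 = 3·7 + 1
7 = 7·1 + 0
gcd = 1, so the inverse exists. Back-substitute:
1 = 22 − 3·7
1 = −3·51 + 7·22
1 = 7·124 − 17·51
1 = −17·2531 + 347·124
1 = 347·5186 − 711·2531
So 2531·(-711) ≡ 1 (mod 5186), and -711 ≡ 4475 (mod 5186).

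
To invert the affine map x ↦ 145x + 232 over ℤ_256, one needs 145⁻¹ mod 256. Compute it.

113

Run Euclid on (256, 145):
256 = 1·145 + 111
145 = 1·111 + 34
111 = 3·34 + 9
34 = 3·9 + 7
9 = 1·7 + 2
7 = 3·2 + 1
2 = 2·1 + 0
gcd = 1, so the inverse exists. Back-substitute:
1 = 7 − 3·2
1 = −3·9 + 4·7
1 = 4·34 − 15·9
1 = −15·111 + 49·34
1 = 49·145 − 64·111
1 = −64·256 + 113·145
So 145·113 ≡ 1 (mod 256).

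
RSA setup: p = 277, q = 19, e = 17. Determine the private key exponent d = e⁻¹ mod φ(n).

1169

φ(n) = (p−1)(q−1) = 276·18 = 4968.
Need d with 17·d ≡ 1 (mod 4968). Apply the extended Euclidean algorithm:
4968 = 292×17 + 4
17 = 4×4 + 1
4 = 4×1 + 0
Back-substitute:
1 = 17 − 4·4
1 = −4·4968 + 1169·17
So 17·1169 ≡ 1 (mod 4968), hence d = 1169.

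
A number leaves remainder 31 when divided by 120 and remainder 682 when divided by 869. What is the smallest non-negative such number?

Write x = 31 + 120·k. Then 120·k ≡ 682 − 31 ≡ 651 (mod 869).
Need 120⁻¹ mod 869. Extended Euclid on (869, 120):
869 = 7*120 + 29
120 = 4*29 + 4
29 = 7*4 + 1
4 = 4*1 + 0
Back-substitute:
1 = 29 − 7·4
1 = −7·120 + 29·29
1 = 29·869 − 210·120
120⁻¹ ≡ 659 (mod 869), so k ≡ 659·651 ≡ 592 (mod 869).
x = 31 + 120·592 = 71071.

71071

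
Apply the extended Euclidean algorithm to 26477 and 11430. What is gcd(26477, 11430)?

Apply Euclid's algorithm to 26477 and 11430:
26477 = 2×11430 + 3617
11430 = 3×3617 + 579
3617 = 6×579 + 143
579 = 4×143 + 7
143 = 20×7 + 3
7 = 2×3 + 1
3 = 3×1 + 0
gcd(26477, 11430) = 1.
Express as a combination:
1 = 7 − 2·3
1 = −2·143 + 41·7
1 = 41·579 − 166·143
1 = −166·3617 + 1037·579
1 = 1037·11430 − 3277·3617
1 = −3277·26477 + 7591·11430
So 1 = (-3277)·26477 + (7591)·11430.

1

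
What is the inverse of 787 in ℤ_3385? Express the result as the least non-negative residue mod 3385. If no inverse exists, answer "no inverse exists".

2628

Run Euclid on (3385, 787):
3385 = 4×787 + 237
787 = 3×237 + 76
237 = 3×76 + 9
76 = 8×9 + 4
9 = 2×4 + 1
4 = 4×1 + 0
The gcd is 1. Working backward:
1 = 9 − 2·4
1 = −2·76 + 17·9
1 = 17·237 − 53·76
1 = −53·787 + 176·237
1 = 176·3385 − 757·787
Thus 787·(-757) ≡ 1 (mod 3385); reducing, -757 mod 3385 = 2628.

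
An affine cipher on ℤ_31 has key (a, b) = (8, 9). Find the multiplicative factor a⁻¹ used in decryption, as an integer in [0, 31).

4

Extended Euclidean algorithm:
31 = 3*8 + 7
8 = 1*7 + 1
7 = 7*1 + 0
The gcd is 1. Working backward:
1 = 8 − 7
1 = −31 + 4·8
So 8·4 ≡ 1 (mod 31).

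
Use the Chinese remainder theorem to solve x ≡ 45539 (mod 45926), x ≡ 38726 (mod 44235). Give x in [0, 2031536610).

1472754581

Write x = 45539 + 45926·k. Then 45926·k ≡ 38726 − 45539 ≡ 37422 (mod 44235).
Need 45926⁻¹ mod 44235. Extended Euclid on (44235, 1691):
44235 = 26×1691 + 269
1691 = 6×269 + 77
269 = 3×77 + 38
77 = 2×38 + 1
38 = 38×1 + 0
Back-substitute:
1 = 77 − 2·38
1 = −2·269 + 7·77
1 = 7·1691 − 44·269
1 = −44·44235 + 1151·1691
45926⁻¹ ≡ 1151 (mod 44235), so k ≡ 1151·37422 ≡ 32067 (mod 44235).
x = 45539 + 45926·32067 = 1472754581.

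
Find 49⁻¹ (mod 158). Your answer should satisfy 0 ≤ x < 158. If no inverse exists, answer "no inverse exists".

129

Extended Euclidean algorithm:
158 = 3·49 + 11
49 = 4·11 + 5
11 = 2·5 + 1
5 = 5·1 + 0
Since gcd(49, 158) = 1, back-substitute to write 1 as a combination:
1 = 11 − 2·5
1 = −2·49 + 9·11
1 = 9·158 − 29·49
Hence 49⁻¹ ≡ -29 ≡ 129 (mod 158).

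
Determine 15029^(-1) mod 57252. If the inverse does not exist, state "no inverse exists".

6137

Extended Euclidean algorithm:
57252 = 3·15029 + 12165
15029 = 1·12165 + 2864
12165 = 4·2864 + 709
2864 = 4·709 + 28
709 = 25·28 + 9
28 = 3·9 + 1
9 = 9·1 + 0
gcd = 1, so the inverse exists. Back-substitute:
1 = 28 − 3·9
1 = −3·709 + 76·28
1 = 76·2864 − 307·709
1 = −307·12165 + 1304·2864
1 = 1304·15029 − 1611·12165
1 = −1611·57252 + 6137·15029
So 15029·6137 ≡ 1 (mod 57252).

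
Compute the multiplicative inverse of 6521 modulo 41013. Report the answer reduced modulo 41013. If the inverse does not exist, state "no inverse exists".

Extended Euclidean algorithm:
41013 = 6·6521 + 1887
6521 = 3·1887 + 860
1887 = 2·860 + 167
860 = 5·167 + 25
167 = 6·25 + 17
25 = 1·17 + 8
17 = 2·8 + 1
8 = 8·1 + 0
The gcd is 1. Working backward:
1 = 17 − 2·8
1 = −2·25 + 3·17
1 = 3·167 − 20·25
1 = −20·860 + 103·167
1 = 103·1887 − 226·860
1 = −226·6521 + 781·1887
1 = 781·41013 − 4912·6521
Thus 6521·(-4912) ≡ 1 (mod 41013); reducing, -4912 mod 41013 = 36101.

36101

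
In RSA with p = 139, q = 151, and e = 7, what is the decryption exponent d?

φ(n) = (p−1)(q−1) = 138·150 = 20700.
Need d with 7·d ≡ 1 (mod 20700). Apply the extended Euclidean algorithm:
20700 = 2957*7 + 1
7 = 7*1 + 0
Back-substitute:
1 = 20700 − 2957·7
So 7·(-2957) ≡ 1 (mod 20700), hence d ≡ -2957 ≡ 17743 (mod 20700).

17743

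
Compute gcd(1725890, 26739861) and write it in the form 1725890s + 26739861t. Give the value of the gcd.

Euclidean algorithm:
26739861 = 15·1725890 + 851511
1725890 = 2·851511 + 22868
851511 = 37·22868 + 5395
22868 = 4·5395 + 1288
5395 = 4·1288 + 243
1288 = 5·243 + 73
243 = 3·73 + 24
73 = 3·24 + 1
24 = 24·1 + 0
gcd(1725890, 26739861) = 1.
Express as a combination:
1 = 73 − 3·24
1 = −3·243 + 10·73
1 = 10·1288 − 53·243
1 = −53·5395 + 222·1288
1 = 222·22868 − 941·5395
1 = −941·851511 + 35039·22868
1 = 35039·1725890 − 71019·851511
1 = −71019·26739861 + 1100324·1725890
So 1 = (-71019)·26739861 + (1100324)·1725890.

1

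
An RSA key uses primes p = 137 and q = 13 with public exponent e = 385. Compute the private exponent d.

φ(n) = (p−1)(q−1) = 136·12 = 1632.
Need d with 385·d ≡ 1 (mod 1632). Apply the extended Euclidean algorithm:
1632 = 4*385 + 92
385 = 4*92 + 17
92 = 5*17 + 7
17 = 2*7 + 3
7 = 2*3 + 1
3 = 3*1 + 0
Back-substitute:
1 = 7 − 2·3
1 = −2·17 + 5·7
1 = 5·92 − 27·17
1 = −27·385 + 113·92
1 = 113·1632 − 479·385
So 385·(-479) ≡ 1 (mod 1632), hence d ≡ -479 ≡ 1153 (mod 1632).

1153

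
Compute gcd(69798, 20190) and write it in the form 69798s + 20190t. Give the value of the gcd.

Repeated division:
69798 = 3*20190 + 9228
20190 = 2*9228 + 1734
9228 = 5*1734 + 558
1734 = 3*558 + 60
558 = 9*60 + 18
60 = 3*18 + 6
18 = 3*6 + 0
gcd(69798, 20190) = 6.
Back-substituting:
6 = 60 − 3·18
6 = −3·558 + 28·60
6 = 28·1734 − 87·558
6 = −87·9228 + 463·1734
6 = 463·20190 − 1013·9228
6 = −1013·69798 + 3502·20190
So 6 = (-1013)·69798 + (3502)·20190.

6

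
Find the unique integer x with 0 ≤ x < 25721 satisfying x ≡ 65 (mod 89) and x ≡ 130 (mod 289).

23828

Write x = 65 + 89·k. Then 89·k ≡ 130 − 65 ≡ 65 (mod 289).
Need 89⁻¹ mod 289. Extended Euclid on (289, 89):
289 = 3*89 + 22
89 = 4*22 + 1
22 = 22*1 + 0
Back-substitute:
1 = 89 − 4·22
1 = −4·289 + 13·89
89⁻¹ ≡ 13 (mod 289), so k ≡ 13·65 ≡ 267 (mod 289).
x = 65 + 89·267 = 23828.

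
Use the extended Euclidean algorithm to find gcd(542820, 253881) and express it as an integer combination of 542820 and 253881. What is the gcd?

Repeated division:
542820 = 2*253881 + 35058
253881 = 7*35058 + 8475
35058 = 4*8475 + 1158
8475 = 7*1158 + 369
1158 = 3*369 + 51
369 = 7*51 + 12
51 = 4*12 + 3
12 = 4*3 + 0
gcd(542820, 253881) = 3.
Back-substituting:
3 = 51 − 4·12
3 = −4·369 + 29·51
3 = 29·1158 − 91·369
3 = −91·8475 + 666·1158
3 = 666·35058 − 2755·8475
3 = −2755·253881 + 19951·35058
3 = 19951·542820 − 42657·253881
So 3 = (19951)·542820 + (-42657)·253881.

3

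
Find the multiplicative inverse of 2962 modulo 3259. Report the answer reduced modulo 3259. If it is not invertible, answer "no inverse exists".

406

gcd(3259, 2962) by repeated division:
3259 = 1*2962 + 297
2962 = 9*297 + 289
297 = 1*289 + 8
289 = 36*8 + 1
8 = 8*1 + 0
Since gcd(2962, 3259) = 1, back-substitute to write 1 as a combination:
1 = 289 − 36·8
1 = −36·297 + 37·289
1 = 37·2962 − 369·297
1 = −369·3259 + 406·2962
So 2962·406 ≡ 1 (mod 3259).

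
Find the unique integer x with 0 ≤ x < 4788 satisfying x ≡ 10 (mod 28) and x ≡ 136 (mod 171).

2530

Write x = 10 + 28·k. Then 28·k ≡ 136 − 10 ≡ 126 (mod 171).
Need 28⁻¹ mod 171. Extended Euclid on (171, 28):
171 = 6×28 + 3
28 = 9×3 + 1
3 = 3×1 + 0
Back-substitute:
1 = 28 − 9·3
1 = −9·171 + 55·28
28⁻¹ ≡ 55 (mod 171), so k ≡ 55·126 ≡ 90 (mod 171).
x = 10 + 28·90 = 2530.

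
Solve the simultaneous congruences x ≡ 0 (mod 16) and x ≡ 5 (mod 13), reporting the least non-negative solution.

Write x = 0 + 16·k. Then 16·k ≡ 5 − 0 ≡ 5 (mod 13).
Need 16⁻¹ mod 13. Extended Euclid on (13, 3):
13 = 4·3 + 1
3 = 3·1 + 0
Back-substitute:
1 = 13 − 4·3
16⁻¹ ≡ 9 (mod 13), so k ≡ 9·5 ≡ 6 (mod 13).
x = 0 + 16·6 = 96.

96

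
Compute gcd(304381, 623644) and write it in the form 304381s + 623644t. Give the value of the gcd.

Repeated division:
623644 = 2*304381 + 14882
304381 = 20*14882 + 6741
14882 = 2*6741 + 1400
6741 = 4*1400 + 1141
1400 = 1*1141 + 259
1141 = 4*259 + 105
259 = 2*105 + 49
105 = 2*49 + 7
49 = 7*7 + 0
gcd(304381, 623644) = 7.
Back-substituting:
7 = 105 − 2·49
7 = −2·259 + 5·105
7 = 5·1141 − 22·259
7 = −22·1400 + 27·1141
7 = 27·6741 − 130·1400
7 = −130·14882 + 287·6741
7 = 287·304381 − 5870·14882
7 = −5870·623644 + 12027·304381
So 7 = (-5870)·623644 + (12027)·304381.

7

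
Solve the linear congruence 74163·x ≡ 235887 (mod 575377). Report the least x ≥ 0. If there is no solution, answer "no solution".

340607

First find gcd(74163, 575377):
575377 = 7×74163 + 56236
74163 = 1×56236 + 17927
56236 = 3×17927 + 2455
17927 = 7×2455 + 742
2455 = 3×742 + 229
742 = 3×229 + 55
229 = 4×55 + 9
55 = 6×9 + 1
9 = 9×1 + 0
gcd = 1, so a unique solution mod 575377 exists.
Back-substitute for the Bézout coefficients:
1 = 55 − 6·9
1 = −6·229 + 25·55
1 = 25·742 − 81·229
1 = −81·2455 + 268·742
1 = 268·17927 − 1957·2455
1 = −1957·56236 + 6139·17927
1 = 6139·74163 − 8096·56236
1 = −8096·575377 + 62811·74163
So 74163·(62811) ≡ 1 (mod 575377), giving 74163⁻¹ ≡ 62811.
x ≡ 74163⁻¹·235887 ≡ 62811·235887 ≡ 340607 (mod 575377).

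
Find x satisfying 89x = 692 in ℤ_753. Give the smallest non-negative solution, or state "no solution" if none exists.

First find gcd(89, 753):
753 = 8·89 + 41
89 = 2·41 + 7
41 = 5·7 + 6
7 = 1·6 + 1
6 = 6·1 + 0
gcd = 1, so a unique solution mod 753 exists.
Back-substitute for the Bézout coefficients:
1 = 7 − 6
1 = −41 + 6·7
1 = 6·89 − 13·41
1 = −13·753 + 110·89
So 89·(110) ≡ 1 (mod 753), giving 89⁻¹ ≡ 110.
x ≡ 89⁻¹·692 ≡ 110·692 ≡ 67 (mod 753).

67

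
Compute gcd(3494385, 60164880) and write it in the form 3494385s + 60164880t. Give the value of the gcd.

Apply Euclid's algorithm to 60164880 and 3494385:
60164880 = 17·3494385 + 760335
3494385 = 4·760335 + 453045
760335 = 1·453045 + 307290
453045 = 1·307290 + 145755
307290 = 2·145755 + 15780
145755 = 9·15780 + 3735
15780 = 4·3735 + 840
3735 = 4·840 + 375
840 = 2·375 + 90
375 = 4·90 + 15
90 = 6·15 + 0
gcd(3494385, 60164880) = 15.
Working backward:
15 = 375 − 4·90
15 = −4·840 + 9·375
15 = 9·3735 − 40·840
15 = −40·15780 + 169·3735
15 = 169·145755 − 1561·15780
15 = −1561·307290 + 3291·145755
15 = 3291·453045 − 4852·307290
15 = −4852·760335 + 8143·453045
15 = 8143·3494385 − 37424·760335
15 = −37424·60164880 + 644351·3494385
So 15 = (-37424)·60164880 + (644351)·3494385.

15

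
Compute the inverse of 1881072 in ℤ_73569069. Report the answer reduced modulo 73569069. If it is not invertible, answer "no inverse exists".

no inverse exists

Euclidean algorithm on 73569069, 1881072:
73569069 = 39×1881072 + 207261
1881072 = 9×207261 + 15723
207261 = 13×15723 + 2862
15723 = 5×2862 + 1413
2862 = 2×1413 + 36
1413 = 39×36 + 9
36 = 4×9 + 0
Since gcd = 9 > 1, 1881072 is not a unit mod 73569069.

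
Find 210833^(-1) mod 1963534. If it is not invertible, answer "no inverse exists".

Run Euclid on (1963534, 210833):
1963534 = 9·210833 + 66037
210833 = 3·66037 + 12722
66037 = 5·12722 + 2427
12722 = 5·2427 + 587
2427 = 4·587 + 79
587 = 7·79 + 34
79 = 2·34 + 11
34 = 3·11 + 1
11 = 11·1 + 0
Since gcd(210833, 1963534) = 1, back-substitute to write 1 as a combination:
1 = 34 − 3·11
1 = −3·79 + 7·34
1 = 7·587 − 52·79
1 = −52·2427 + 215·587
1 = 215·12722 − 1127·2427
1 = −1127·66037 + 5850·12722
1 = 5850·210833 − 18677·66037
1 = −18677·1963534 + 173943·210833
So 210833·173943 ≡ 1 (mod 1963534).

173943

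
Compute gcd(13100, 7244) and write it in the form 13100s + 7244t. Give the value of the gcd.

4

Apply Euclid's algorithm to 13100 and 7244:
13100 = 1×7244 + 5856
7244 = 1×5856 + 1388
5856 = 4×1388 + 304
1388 = 4×304 + 172
304 = 1×172 + 132
172 = 1×132 + 40
132 = 3×40 + 12
40 = 3×12 + 4
12 = 3×4 + 0
gcd(13100, 7244) = 4.
Express as a combination:
4 = 40 − 3·12
4 = −3·132 + 10·40
4 = 10·172 − 13·132
4 = −13·304 + 23·172
4 = 23·1388 − 105·304
4 = −105·5856 + 443·1388
4 = 443·7244 − 548·5856
4 = −548·13100 + 991·7244
So 4 = (-548)·13100 + (991)·7244.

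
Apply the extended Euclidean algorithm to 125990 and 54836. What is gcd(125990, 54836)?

2

Euclidean algorithm:
125990 = 2*54836 + 16318
54836 = 3*16318 + 5882
16318 = 2*5882 + 4554
5882 = 1*4554 + 1328
4554 = 3*1328 + 570
1328 = 2*570 + 188
570 = 3*188 + 6
188 = 31*6 + 2
6 = 3*2 + 0
gcd(125990, 54836) = 2.
Express as a combination:
2 = 188 − 31·6
2 = −31·570 + 94·188
2 = 94·1328 − 219·570
2 = −219·4554 + 751·1328
2 = 751·5882 − 970·4554
2 = −970·16318 + 2691·5882
2 = 2691·54836 − 9043·16318
2 = −9043·125990 + 20777·54836
So 2 = (-9043)·125990 + (20777)·54836.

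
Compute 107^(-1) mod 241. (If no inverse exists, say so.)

232

Apply the Euclidean algorithm to 241 and 107:
241 = 2*107 + 27
107 = 3*27 + 26
27 = 1*26 + 1
26 = 26*1 + 0
gcd = 1, so the inverse exists. Back-substitute:
1 = 27 − 26
1 = −107 + 4·27
1 = 4·241 − 9·107
So 107·(-9) ≡ 1 (mod 241), and -9 ≡ 232 (mod 241).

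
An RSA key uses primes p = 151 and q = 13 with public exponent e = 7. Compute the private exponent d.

φ(n) = (p−1)(q−1) = 150·12 = 1800.
Need d with 7·d ≡ 1 (mod 1800). Apply the extended Euclidean algorithm:
1800 = 257×7 + 1
7 = 7×1 + 0
Back-substitute:
1 = 1800 − 257·7
So 7·(-257) ≡ 1 (mod 1800), hence d ≡ -257 ≡ 1543 (mod 1800).

1543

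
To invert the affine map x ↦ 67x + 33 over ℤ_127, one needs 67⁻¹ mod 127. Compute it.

gcd(127, 67) by repeated division:
127 = 1×67 + 60
67 = 1×60 + 7
60 = 8×7 + 4
7 = 1×4 + 3
4 = 1×3 + 1
3 = 3×1 + 0
gcd = 1, so the inverse exists. Back-substitute:
1 = 4 − 3
1 = −7 + 2·4
1 = 2·60 − 17·7
1 = −17·67 + 19·60
1 = 19·127 − 36·67
Hence 67⁻¹ ≡ -36 ≡ 91 (mod 127).

91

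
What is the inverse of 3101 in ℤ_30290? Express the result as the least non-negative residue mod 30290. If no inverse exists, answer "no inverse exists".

26041

gcd(30290, 3101) by repeated division:
30290 = 9×3101 + 2381
3101 = 1×2381 + 720
2381 = 3×720 + 221
720 = 3×221 + 57
221 = 3×57 + 50
57 = 1×50 + 7
50 = 7×7 + 1
7 = 7×1 + 0
Since gcd(3101, 30290) = 1, back-substitute to write 1 as a combination:
1 = 50 − 7·7
1 = −7·57 + 8·50
1 = 8·221 − 31·57
1 = −31·720 + 101·221
1 = 101·2381 − 334·720
1 = −334·3101 + 435·2381
1 = 435·30290 − 4249·3101
So 3101·(-4249) ≡ 1 (mod 30290), and -4249 ≡ 26041 (mod 30290).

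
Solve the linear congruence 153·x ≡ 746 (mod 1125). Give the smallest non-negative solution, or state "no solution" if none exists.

no solution

gcd(153, 1125):
1125 = 7×153 + 54
153 = 2×54 + 45
54 = 1×45 + 9
45 = 5×9 + 0
gcd = 9, but 9 ∤ 746, so the congruence has no solution.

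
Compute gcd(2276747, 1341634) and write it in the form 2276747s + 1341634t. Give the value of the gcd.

Apply Euclid's algorithm to 2276747 and 1341634:
2276747 = 1×1341634 + 935113
1341634 = 1×935113 + 406521
935113 = 2×406521 + 122071
406521 = 3×122071 + 40308
122071 = 3×40308 + 1147
40308 = 35×1147 + 163
1147 = 7×163 + 6
163 = 27×6 + 1
6 = 6×1 + 0
gcd(2276747, 1341634) = 1.
Express as a combination:
1 = 163 − 27·6
1 = −27·1147 + 190·163
1 = 190·40308 − 6677·1147
1 = −6677·122071 + 20221·40308
1 = 20221·406521 − 67340·122071
1 = −67340·935113 + 154901·406521
1 = 154901·1341634 − 222241·935113
1 = −222241·2276747 + 377142·1341634
So 1 = (-222241)·2276747 + (377142)·1341634.

1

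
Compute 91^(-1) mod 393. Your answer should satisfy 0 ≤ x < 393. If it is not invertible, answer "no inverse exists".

Extended Euclidean algorithm:
393 = 4*91 + 29
91 = 3*29 + 4
29 = 7*4 + 1
4 = 4*1 + 0
Since gcd(91, 393) = 1, back-substitute to write 1 as a combination:
1 = 29 − 7·4
1 = −7·91 + 22·29
1 = 22·393 − 95·91
Hence 91⁻¹ ≡ -95 ≡ 298 (mod 393).

298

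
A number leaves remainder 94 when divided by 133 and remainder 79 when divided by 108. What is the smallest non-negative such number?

Write x = 94 + 133·k. Then 133·k ≡ 79 − 94 ≡ 93 (mod 108).
Need 133⁻¹ mod 108. Extended Euclid on (108, 25):
108 = 4×25 + 8
25 = 3×8 + 1
8 = 8×1 + 0
Back-substitute:
1 = 25 − 3·8
1 = −3·108 + 13·25
133⁻¹ ≡ 13 (mod 108), so k ≡ 13·93 ≡ 21 (mod 108).
x = 94 + 133·21 = 2887.

2887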